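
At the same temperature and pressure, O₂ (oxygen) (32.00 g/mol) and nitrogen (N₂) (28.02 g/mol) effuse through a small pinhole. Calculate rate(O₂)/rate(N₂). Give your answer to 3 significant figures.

0.936

By Graham's law, rate_O₂/rate_N₂ = √(M_N₂/M_O₂) = √(28.02/32.00) = √0.8756 = 0.936.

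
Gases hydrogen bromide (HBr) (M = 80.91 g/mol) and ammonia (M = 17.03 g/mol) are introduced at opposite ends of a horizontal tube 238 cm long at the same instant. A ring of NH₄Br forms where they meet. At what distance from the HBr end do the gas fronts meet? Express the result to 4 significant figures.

74.85 cm

Graham's law gives d_HBr/d_NH₃ = rate_HBr/rate_NH₃ = √(M_NH₃/M_HBr) = √(17.03/80.91) = 0.4588.
With d_HBr + d_NH₃ = 238 cm, d_NH₃ = 238/(1 + 0.4588) = 163.1 cm.
d_HBr = 238 − 163.1 = 74.85 cm.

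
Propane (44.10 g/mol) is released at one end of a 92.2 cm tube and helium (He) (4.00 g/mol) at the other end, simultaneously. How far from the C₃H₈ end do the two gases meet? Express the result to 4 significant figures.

Distances travelled in equal time are proportional to diffusion rates, so d_C₃H₈/d_He = √(M_He/M_C₃H₈) = √(4.00/44.10) = 0.3012.
With d_C₃H₈ + d_He = 92.2 cm, d_He = 92.2/(1 + 0.3012) = 70.86 cm.
d_C₃H₈ = 92.2 − 70.86 = 21.34 cm.

21.34 cm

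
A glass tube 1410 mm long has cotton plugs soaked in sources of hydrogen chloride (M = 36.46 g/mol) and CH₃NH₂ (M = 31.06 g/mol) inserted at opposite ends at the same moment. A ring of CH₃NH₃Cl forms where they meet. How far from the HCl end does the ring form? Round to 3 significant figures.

677 mm

Graham's law gives d_HCl/d_CH₃NH₂ = rate_HCl/rate_CH₃NH₂ = √(M_CH₃NH₂/M_HCl) = √(31.06/36.46) = 0.9230.
With d_HCl + d_CH₃NH₂ = 1410 mm, d_CH₃NH₂ = 1410/(1 + 0.9230) = 733.2 mm.
d_HCl = 1410 − 733.2 = 677 mm.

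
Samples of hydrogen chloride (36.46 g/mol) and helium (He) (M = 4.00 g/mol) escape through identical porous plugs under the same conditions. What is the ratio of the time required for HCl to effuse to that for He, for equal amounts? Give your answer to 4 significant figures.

Using Graham's law: t_HCl/t_He = √(M_HCl/M_He) = √(36.46/4.00) = √9.115 = 3.019.

3.019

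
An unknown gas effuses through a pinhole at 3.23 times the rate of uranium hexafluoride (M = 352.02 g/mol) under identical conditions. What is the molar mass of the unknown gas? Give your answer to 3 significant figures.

33.7 g/mol

By Graham's law, rate_X/rate_UF₆ = √(M_UF₆/M_X).
3.23 = √(352.02/M_X)
M_X = 352.02 / 3.23² = 352.02 / 10.43 = 33.7 g/mol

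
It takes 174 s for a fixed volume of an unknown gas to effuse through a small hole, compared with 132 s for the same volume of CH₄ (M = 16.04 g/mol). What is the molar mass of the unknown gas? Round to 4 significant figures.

By Graham's law, t_X/t_CH₄ = √(M_X/M_CH₄).
174/132 = 1.318 = √(M_X/16.04)
M_X = 16.04 × 1.318² = 16.04 × 1.738 = 27.87 g/mol

27.87 g/mol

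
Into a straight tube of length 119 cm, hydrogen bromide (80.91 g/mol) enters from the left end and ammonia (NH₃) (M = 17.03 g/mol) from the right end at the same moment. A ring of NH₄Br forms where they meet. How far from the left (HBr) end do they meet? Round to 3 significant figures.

In equal time, each gas travels a distance ∝ its rate ∝ 1/√M, so d_HBr/d_NH₃ = √(M_NH₃/M_HBr) = √(17.03/80.91) = 0.4588.
With d_HBr + d_NH₃ = 119 cm, d_NH₃ = 119/(1 + 0.4588) = 81.57 cm.
d_HBr = 119 − 81.57 = 37.4 cm.

37.4 cm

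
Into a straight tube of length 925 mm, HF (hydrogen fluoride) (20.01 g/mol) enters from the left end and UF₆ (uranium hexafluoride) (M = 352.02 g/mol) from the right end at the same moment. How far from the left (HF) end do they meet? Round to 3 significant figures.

In equal time, each gas travels a distance ∝ its rate ∝ 1/√M, so d_HF/d_UF₆ = √(M_UF₆/M_HF) = √(352.02/20.01) = 4.194.
With d_HF + d_UF₆ = 925 mm, d_UF₆ = 925/(1 + 4.194) = 178.1 mm.
d_HF = 925 − 178.1 = 747 mm.

747 mm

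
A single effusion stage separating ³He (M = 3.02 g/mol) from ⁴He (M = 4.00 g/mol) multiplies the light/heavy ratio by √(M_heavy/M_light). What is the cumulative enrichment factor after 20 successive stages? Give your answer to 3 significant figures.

The single-stage factor is √(M_heavy/M_light), so 20 stages give [√(4.00/3.02)]^20 = (4.00/3.02)^(20/2).
= 1.32450^10 = 16.6.

16.6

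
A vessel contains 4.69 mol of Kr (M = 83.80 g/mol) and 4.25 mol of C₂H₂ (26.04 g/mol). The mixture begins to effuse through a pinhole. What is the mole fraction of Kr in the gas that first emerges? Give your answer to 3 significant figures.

0.381

Rate_i ∝ x_i/√M_i (Graham's law weighted by mole fraction), so the effusate composition follows n_i/√M_i.
So x_Kr in the escaping gas = (n_Kr/√M_Kr) / Σ(n_i/√M_i)
= (4.69/√83.80) / (4.69/√83.80 + 4.25/√26.04) = 0.5123/(0.5123 + 0.8329) = 0.381.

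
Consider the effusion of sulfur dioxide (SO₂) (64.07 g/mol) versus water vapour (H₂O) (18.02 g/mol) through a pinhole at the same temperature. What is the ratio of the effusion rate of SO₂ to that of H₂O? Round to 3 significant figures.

From Graham's law, rate_SO₂/rate_H₂O = √(M_H₂O/M_SO₂) = √(18.02/64.07) = √0.2813 = 0.530.

0.530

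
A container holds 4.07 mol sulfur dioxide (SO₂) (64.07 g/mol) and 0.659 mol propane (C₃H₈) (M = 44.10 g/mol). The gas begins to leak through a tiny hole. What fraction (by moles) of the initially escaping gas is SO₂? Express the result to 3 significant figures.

0.837

The effusion rate of species i is ∝ p_i/√M_i ∝ n_i/√M_i.
Mole fraction of SO₂ in the effusate = (n_SO₂/√M_SO₂) / (n_SO₂/√M_SO₂ + n_C₃H₈/√M_C₃H₈)
= (4.07/√64.07) / (4.07/√64.07 + 0.659/√44.10) = 0.5085/(0.5085 + 0.09924) = 0.837.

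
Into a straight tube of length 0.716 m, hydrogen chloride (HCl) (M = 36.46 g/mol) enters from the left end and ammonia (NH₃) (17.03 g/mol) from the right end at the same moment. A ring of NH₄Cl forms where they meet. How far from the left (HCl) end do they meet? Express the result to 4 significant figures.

0.2907 m

In equal time, each gas travels a distance ∝ its rate ∝ 1/√M, so d_HCl/d_NH₃ = √(M_NH₃/M_HCl) = √(17.03/36.46) = 0.6834.
With d_HCl + d_NH₃ = 0.716 m, d_NH₃ = 0.716/(1 + 0.6834) = 0.4253 m.
d_HCl = 0.716 − 0.4253 = 0.2907 m.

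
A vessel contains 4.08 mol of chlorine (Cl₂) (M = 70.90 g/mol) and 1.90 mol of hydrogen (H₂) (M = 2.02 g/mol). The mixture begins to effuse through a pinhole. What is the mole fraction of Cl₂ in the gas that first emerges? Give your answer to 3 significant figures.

Each component's effusion rate ∝ (its partial pressure)·(1/√M) ∝ n_i/√M_i.
Mole fraction of Cl₂ in the effusate = (n_Cl₂/√M_Cl₂) / (n_Cl₂/√M_Cl₂ + n_H₂/√M_H₂)
= (4.08/√70.90) / (4.08/√70.90 + 1.90/√2.02) = 0.4845/(0.4845 + 1.337) = 0.266.

0.266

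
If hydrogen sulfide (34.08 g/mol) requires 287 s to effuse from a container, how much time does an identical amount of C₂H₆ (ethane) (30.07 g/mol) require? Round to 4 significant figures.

269.6 s

By Graham's law, t_C₂H₆/t_H₂S = √(M_C₂H₆/M_H₂S) = √(30.07/34.08) = √0.8823 = 0.9393.
So the time for C₂H₆ is 287 × 0.9393 = 269.6 s.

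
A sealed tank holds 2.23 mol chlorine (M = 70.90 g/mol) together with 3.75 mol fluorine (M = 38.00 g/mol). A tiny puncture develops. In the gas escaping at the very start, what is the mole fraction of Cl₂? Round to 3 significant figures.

Effusion rate of each component ∝ n_i/√M_i (partial pressure × 1/√M).
Mole fraction of Cl₂ in the effusate = (n_Cl₂/√M_Cl₂) / (n_Cl₂/√M_Cl₂ + n_F₂/√M_F₂)
= (2.23/√70.90) / (2.23/√70.90 + 3.75/√38.00) = 0.2648/(0.2648 + 0.6083) = 0.303.

0.303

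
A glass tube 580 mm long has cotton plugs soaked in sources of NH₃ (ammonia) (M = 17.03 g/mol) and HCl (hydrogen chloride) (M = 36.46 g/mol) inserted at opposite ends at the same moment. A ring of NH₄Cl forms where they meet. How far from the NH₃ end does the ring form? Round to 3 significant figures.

Distances travelled in equal time are proportional to diffusion rates, so d_NH₃/d_HCl = √(M_HCl/M_NH₃) = √(36.46/17.03) = 1.463.
With d_NH₃ + d_HCl = 580 mm, d_HCl = 580/(1 + 1.463) = 235.5 mm.
d_NH₃ = 580 − 235.5 = 345 mm.

345 mm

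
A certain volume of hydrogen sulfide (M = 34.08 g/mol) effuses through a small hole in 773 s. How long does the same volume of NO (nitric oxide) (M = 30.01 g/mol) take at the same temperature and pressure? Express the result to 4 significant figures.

Graham's law gives t_NO/t_H₂S = √(M_NO/M_H₂S) = √(30.01/34.08) = √0.8806 = 0.9384.
So the time for NO is 773 × 0.9384 = 725.4 s.

725.4 s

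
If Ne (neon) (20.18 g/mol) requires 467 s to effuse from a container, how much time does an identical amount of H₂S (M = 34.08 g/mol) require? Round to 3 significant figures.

From Graham's law, t_H₂S/t_Ne = √(M_H₂S/M_Ne) = √(34.08/20.18) = √1.689 = 1.300.
So the time for H₂S is 467 × 1.300 = 607 s.

607 s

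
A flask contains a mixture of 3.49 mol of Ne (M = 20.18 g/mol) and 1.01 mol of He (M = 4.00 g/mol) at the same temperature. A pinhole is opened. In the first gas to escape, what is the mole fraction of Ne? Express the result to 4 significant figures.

Each component's effusion rate ∝ (its partial pressure)·(1/√M) ∝ n_i/√M_i.
So x_Ne in the escaping gas = (n_Ne/√M_Ne) / Σ(n_i/√M_i)
= (3.49/√20.18) / (3.49/√20.18 + 1.01/√4.00) = 0.7769/(0.7769 + 0.5050) = 0.6061.

0.6061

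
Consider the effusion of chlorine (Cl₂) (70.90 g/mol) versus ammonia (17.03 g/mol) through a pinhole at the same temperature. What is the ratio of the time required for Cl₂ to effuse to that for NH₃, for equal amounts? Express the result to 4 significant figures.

From Graham's law, t_Cl₂/t_NH₃ = √(M_Cl₂/M_NH₃) = √(70.90/17.03) = √4.163 = 2.040.

2.040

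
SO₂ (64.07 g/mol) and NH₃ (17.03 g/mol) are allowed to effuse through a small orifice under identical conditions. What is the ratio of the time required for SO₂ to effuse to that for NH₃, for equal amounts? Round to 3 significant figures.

1.94

By Graham's law, t_SO₂/t_NH₃ = √(M_SO₂/M_NH₃) = √(64.07/17.03) = √3.762 = 1.94.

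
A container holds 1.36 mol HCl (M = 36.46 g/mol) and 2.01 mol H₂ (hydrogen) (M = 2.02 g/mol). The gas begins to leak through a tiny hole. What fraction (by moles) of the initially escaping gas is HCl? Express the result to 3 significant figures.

0.137

Effusion rate of each component ∝ n_i/√M_i (partial pressure × 1/√M).
Mole fraction of HCl in the effusate = (n_HCl/√M_HCl) / (n_HCl/√M_HCl + n_H₂/√M_H₂)
= (1.36/√36.46) / (1.36/√36.46 + 2.01/√2.02) = 0.2252/(0.2252 + 1.414) = 0.137.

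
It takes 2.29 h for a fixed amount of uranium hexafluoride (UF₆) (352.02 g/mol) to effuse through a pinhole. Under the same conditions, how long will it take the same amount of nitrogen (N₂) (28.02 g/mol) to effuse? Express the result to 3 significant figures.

0.646 h

From Graham's law, t_N₂/t_UF₆ = √(M_N₂/M_UF₆) = √(28.02/352.02) = √0.07960 = 0.2821.
So the time for N₂ is 2.29 × 0.2821 = 0.646 h.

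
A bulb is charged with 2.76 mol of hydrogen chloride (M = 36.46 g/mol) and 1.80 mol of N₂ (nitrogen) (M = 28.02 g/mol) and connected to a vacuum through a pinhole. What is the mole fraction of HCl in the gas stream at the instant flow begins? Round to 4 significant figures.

0.5734

The effusion rate of species i is ∝ p_i/√M_i ∝ n_i/√M_i.
Mole fraction of HCl in the effusate = (n_HCl/√M_HCl) / (n_HCl/√M_HCl + n_N₂/√M_N₂)
= (2.76/√36.46) / (2.76/√36.46 + 1.80/√28.02) = 0.4571/(0.4571 + 0.3400) = 0.5734.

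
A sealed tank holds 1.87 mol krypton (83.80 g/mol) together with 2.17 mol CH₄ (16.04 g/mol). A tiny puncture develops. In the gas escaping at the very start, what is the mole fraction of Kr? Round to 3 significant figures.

Rate_i ∝ x_i/√M_i (Graham's law weighted by mole fraction), so the effusate composition follows n_i/√M_i.
So x_Kr in the escaping gas = (n_Kr/√M_Kr) / Σ(n_i/√M_i)
= (1.87/√83.80) / (1.87/√83.80 + 2.17/√16.04) = 0.2043/(0.2043 + 0.5418) = 0.274.

0.274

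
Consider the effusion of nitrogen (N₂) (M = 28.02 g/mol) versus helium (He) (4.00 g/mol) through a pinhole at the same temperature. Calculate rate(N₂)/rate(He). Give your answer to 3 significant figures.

0.378

Since effusion rate ∝ 1/√M, rate_N₂/rate_He = √(M_He/M_N₂) = √(4.00/28.02) = √0.1428 = 0.378.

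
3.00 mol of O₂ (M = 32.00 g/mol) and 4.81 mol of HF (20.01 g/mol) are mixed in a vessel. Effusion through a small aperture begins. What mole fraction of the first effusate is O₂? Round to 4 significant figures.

0.3303

Effusion rate of each component ∝ n_i/√M_i (partial pressure × 1/√M).
x_O₂(eff) = (n_O₂/√M_O₂) / (n_O₂/√M_O₂ + n_HF/√M_HF)
= (3.00/√32.00) / (3.00/√32.00 + 4.81/√20.01) = 0.5303/(0.5303 + 1.075) = 0.3303.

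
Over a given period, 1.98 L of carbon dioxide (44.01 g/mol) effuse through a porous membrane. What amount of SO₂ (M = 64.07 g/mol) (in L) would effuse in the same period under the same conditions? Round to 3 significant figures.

Using Graham's law: rate_SO₂/rate_CO₂ = √(M_CO₂/M_SO₂) = √(44.01/64.07) = √0.6869 = 0.8288.
So the volume for SO₂ is 1.98 × 0.8288 = 1.64 L.

1.64 L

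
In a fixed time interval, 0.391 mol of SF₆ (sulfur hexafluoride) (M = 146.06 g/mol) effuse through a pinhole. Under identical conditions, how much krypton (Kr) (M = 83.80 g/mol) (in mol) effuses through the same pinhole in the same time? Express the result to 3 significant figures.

0.516 mol

From Graham's law, rate_Kr/rate_SF₆ = √(M_SF₆/M_Kr) = √(146.06/83.80) = √1.743 = 1.320.
So the amount for Kr is 0.391 × 1.320 = 0.516 mol.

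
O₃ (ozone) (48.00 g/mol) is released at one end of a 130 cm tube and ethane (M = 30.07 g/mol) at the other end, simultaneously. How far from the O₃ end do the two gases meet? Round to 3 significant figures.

Graham's law gives d_O₃/d_C₂H₆ = rate_O₃/rate_C₂H₆ = √(M_C₂H₆/M_O₃) = √(30.07/48.00) = 0.7915.
With d_O₃ + d_C₂H₆ = 130 cm, d_C₂H₆ = 130/(1 + 0.7915) = 72.57 cm.
d_O₃ = 130 − 72.57 = 57.4 cm.

57.4 cm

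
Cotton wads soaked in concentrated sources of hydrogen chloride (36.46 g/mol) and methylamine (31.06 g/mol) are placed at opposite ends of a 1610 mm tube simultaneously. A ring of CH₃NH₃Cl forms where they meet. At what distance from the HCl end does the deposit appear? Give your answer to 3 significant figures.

In equal time, each gas travels a distance ∝ its rate ∝ 1/√M, so d_HCl/d_CH₃NH₂ = √(M_CH₃NH₂/M_HCl) = √(31.06/36.46) = 0.9230.
With d_HCl + d_CH₃NH₂ = 1610 mm, d_CH₃NH₂ = 1610/(1 + 0.9230) = 837.2 mm.
d_HCl = 1610 − 837.2 = 773 mm.

773 mm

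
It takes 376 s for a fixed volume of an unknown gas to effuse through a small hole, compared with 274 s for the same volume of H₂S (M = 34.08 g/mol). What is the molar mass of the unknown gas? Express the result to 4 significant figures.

64.18 g/mol

From Graham's law, t_X/t_H₂S = √(M_X/M_H₂S).
376/274 = 1.372 = √(M_X/34.08)
M_X = 34.08 × 1.372² = 34.08 × 1.883 = 64.18 g/mol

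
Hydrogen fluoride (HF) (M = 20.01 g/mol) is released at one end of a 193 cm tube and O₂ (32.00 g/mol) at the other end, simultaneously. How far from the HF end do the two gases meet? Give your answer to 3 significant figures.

108 cm

Graham's law gives d_HF/d_O₂ = rate_HF/rate_O₂ = √(M_O₂/M_HF) = √(32.00/20.01) = 1.265.
With d_HF + d_O₂ = 193 cm, d_O₂ = 193/(1 + 1.265) = 85.22 cm.
d_HF = 193 − 85.22 = 108 cm.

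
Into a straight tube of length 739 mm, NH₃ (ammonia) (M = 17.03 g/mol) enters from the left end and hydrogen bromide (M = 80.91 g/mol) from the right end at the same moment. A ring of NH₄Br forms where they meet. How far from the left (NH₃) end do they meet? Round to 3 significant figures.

507 mm

In equal time, each gas travels a distance ∝ its rate ∝ 1/√M, so d_NH₃/d_HBr = √(M_HBr/M_NH₃) = √(80.91/17.03) = 2.180.
With d_NH₃ + d_HBr = 739 mm, d_HBr = 739/(1 + 2.180) = 232.4 mm.
d_NH₃ = 739 − 232.4 = 507 mm.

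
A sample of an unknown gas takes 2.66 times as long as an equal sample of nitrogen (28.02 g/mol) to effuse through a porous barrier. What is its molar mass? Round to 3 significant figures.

By Graham's law, t_X/t_N₂ = √(M_X/M_N₂).
2.66 = √(M_X/28.02)
M_X = 28.02 × 2.66² = 28.02 × 7.076 = 198 g/mol

198 g/mol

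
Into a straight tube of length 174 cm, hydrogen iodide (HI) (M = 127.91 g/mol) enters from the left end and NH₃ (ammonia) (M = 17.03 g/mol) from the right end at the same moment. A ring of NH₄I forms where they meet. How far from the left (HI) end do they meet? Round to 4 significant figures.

46.52 cm

Distances travelled in equal time are proportional to diffusion rates, so d_HI/d_NH₃ = √(M_NH₃/M_HI) = √(17.03/127.91) = 0.3649.
With d_HI + d_NH₃ = 174 cm, d_NH₃ = 174/(1 + 0.3649) = 127.5 cm.
d_HI = 174 − 127.5 = 46.52 cm.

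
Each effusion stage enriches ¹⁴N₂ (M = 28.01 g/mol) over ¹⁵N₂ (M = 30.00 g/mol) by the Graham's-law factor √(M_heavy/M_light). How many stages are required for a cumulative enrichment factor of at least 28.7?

98

Per stage α = (30.00/28.01)^(1/2) = 1.07105^0.5, giving ln α = 0.03432.
Need α^N ≥ 28.7 ⇒ N ≥ ln(28.7) / ln α = 3.357 / 0.03432 = 97.82.
Minimum whole number of stages: N = 98.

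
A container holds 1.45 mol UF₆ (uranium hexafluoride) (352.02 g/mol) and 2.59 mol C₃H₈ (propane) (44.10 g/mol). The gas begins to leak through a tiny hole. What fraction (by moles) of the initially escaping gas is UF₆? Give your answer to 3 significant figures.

Effusion rate of each component ∝ n_i/√M_i (partial pressure × 1/√M).
x_UF₆(eff) = (n_UF₆/√M_UF₆) / (n_UF₆/√M_UF₆ + n_C₃H₈/√M_C₃H₈)
= (1.45/√352.02) / (1.45/√352.02 + 2.59/√44.10) = 0.07728/(0.07728 + 0.3900) = 0.165.

0.165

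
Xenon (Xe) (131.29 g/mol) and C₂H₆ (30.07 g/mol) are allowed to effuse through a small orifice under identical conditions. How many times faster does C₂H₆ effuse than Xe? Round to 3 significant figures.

From Graham's law, rate_C₂H₆/rate_Xe = √(M_Xe/M_C₂H₆) = √(131.29/30.07) = √4.366 = 2.09.

2.09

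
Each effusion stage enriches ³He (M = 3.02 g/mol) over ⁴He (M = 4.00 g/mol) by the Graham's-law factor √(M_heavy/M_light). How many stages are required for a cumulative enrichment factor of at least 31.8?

25

Per stage α = (4.00/3.02)^(1/2) = 1.32450^0.5, giving ln α = 0.1405.
Need α^N ≥ 31.8 ⇒ N ≥ ln(31.8) / ln α = 3.459 / 0.1405 = 24.62.
Minimum whole number of stages: N = 25.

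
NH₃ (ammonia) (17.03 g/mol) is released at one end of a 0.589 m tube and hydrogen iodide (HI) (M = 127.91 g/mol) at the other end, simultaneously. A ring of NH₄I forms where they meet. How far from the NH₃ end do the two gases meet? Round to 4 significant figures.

Distances travelled in equal time are proportional to diffusion rates, so d_NH₃/d_HI = √(M_HI/M_NH₃) = √(127.91/17.03) = 2.741.
With d_NH₃ + d_HI = 0.589 m, d_HI = 0.589/(1 + 2.741) = 0.1575 m.
d_NH₃ = 0.589 − 0.1575 = 0.4315 m.

0.4315 m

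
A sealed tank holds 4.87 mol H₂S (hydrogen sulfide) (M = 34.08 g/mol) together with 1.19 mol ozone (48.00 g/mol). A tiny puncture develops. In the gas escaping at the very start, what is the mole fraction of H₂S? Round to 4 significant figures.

Effusion rate of each component ∝ n_i/√M_i (partial pressure × 1/√M).
Mole fraction of H₂S in the effusate = (n_H₂S/√M_H₂S) / (n_H₂S/√M_H₂S + n_O₃/√M_O₃)
= (4.87/√34.08) / (4.87/√34.08 + 1.19/√48.00) = 0.8342/(0.8342 + 0.1718) = 0.8293.

0.8293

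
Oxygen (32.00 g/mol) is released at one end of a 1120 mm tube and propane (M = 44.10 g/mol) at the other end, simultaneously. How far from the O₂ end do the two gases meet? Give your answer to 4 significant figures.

604.8 mm

The fronts meet when d_O₂ + d_C₃H₈ = L with d_O₂/d_C₃H₈ = √(M_C₃H₈/M_O₂) (Graham's law). Here √(M_C₃H₈/M_O₂) = √(44.10/32.00) = 1.174.
With d_O₂ + d_C₃H₈ = 1120 mm, d_C₃H₈ = 1120/(1 + 1.174) = 515.2 mm.
d_O₂ = 1120 − 515.2 = 604.8 mm.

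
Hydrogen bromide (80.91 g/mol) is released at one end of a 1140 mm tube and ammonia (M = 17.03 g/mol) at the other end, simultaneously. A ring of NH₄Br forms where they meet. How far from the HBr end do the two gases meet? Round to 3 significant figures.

359 mm

The fronts meet when d_HBr + d_NH₃ = L with d_HBr/d_NH₃ = √(M_NH₃/M_HBr) (Graham's law). Here √(M_NH₃/M_HBr) = √(17.03/80.91) = 0.4588.
With d_HBr + d_NH₃ = 1140 mm, d_NH₃ = 1140/(1 + 0.4588) = 781.5 mm.
d_HBr = 1140 − 781.5 = 359 mm.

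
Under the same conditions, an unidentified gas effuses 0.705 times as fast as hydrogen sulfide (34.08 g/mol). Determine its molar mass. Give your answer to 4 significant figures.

68.57 g/mol

From Graham's law, rate_X/rate_H₂S = √(M_H₂S/M_X).
0.705 = √(34.08/M_X)
M_X = 34.08 / 0.705² = 34.08 / 0.4970 = 68.57 g/mol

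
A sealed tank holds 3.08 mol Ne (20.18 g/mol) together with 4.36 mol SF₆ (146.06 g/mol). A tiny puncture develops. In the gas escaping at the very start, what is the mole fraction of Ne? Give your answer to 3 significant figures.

Effusion rate of each component ∝ n_i/√M_i (partial pressure × 1/√M).
So x_Ne in the escaping gas = (n_Ne/√M_Ne) / Σ(n_i/√M_i)
= (3.08/√20.18) / (3.08/√20.18 + 4.36/√146.06) = 0.6856/(0.6856 + 0.3608) = 0.655.

0.655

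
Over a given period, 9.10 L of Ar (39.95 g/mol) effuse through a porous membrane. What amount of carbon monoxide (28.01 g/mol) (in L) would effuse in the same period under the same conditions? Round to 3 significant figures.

Using Graham's law: rate_CO/rate_Ar = √(M_Ar/M_CO) = √(39.95/28.01) = √1.426 = 1.194.
So the volume for CO is 9.10 × 1.194 = 10.9 L.

10.9 L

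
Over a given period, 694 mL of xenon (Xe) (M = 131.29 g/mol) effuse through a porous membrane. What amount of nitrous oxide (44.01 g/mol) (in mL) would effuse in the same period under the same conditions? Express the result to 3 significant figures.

Using Graham's law: rate_N₂O/rate_Xe = √(M_Xe/M_N₂O) = √(131.29/44.01) = √2.983 = 1.727.
So the volume for N₂O is 694 × 1.727 = 1200 mL.

1200 mL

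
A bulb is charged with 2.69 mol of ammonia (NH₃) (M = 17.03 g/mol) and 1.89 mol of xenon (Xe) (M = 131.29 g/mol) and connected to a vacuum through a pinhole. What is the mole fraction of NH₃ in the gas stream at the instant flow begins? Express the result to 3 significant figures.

0.798

Each component's effusion rate ∝ (its partial pressure)·(1/√M) ∝ n_i/√M_i.
Mole fraction of NH₃ in the effusate = (n_NH₃/√M_NH₃) / (n_NH₃/√M_NH₃ + n_Xe/√M_Xe)
= (2.69/√17.03) / (2.69/√17.03 + 1.89/√131.29) = 0.6518/(0.6518 + 0.1649) = 0.798.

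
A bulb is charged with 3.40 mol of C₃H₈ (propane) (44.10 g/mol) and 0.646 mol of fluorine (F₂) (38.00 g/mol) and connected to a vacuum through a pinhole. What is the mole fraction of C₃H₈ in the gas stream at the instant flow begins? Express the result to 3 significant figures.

The effusion rate of species i is ∝ p_i/√M_i ∝ n_i/√M_i.
x_C₃H₈(eff) = (n_C₃H₈/√M_C₃H₈) / (n_C₃H₈/√M_C₃H₈ + n_F₂/√M_F₂)
= (3.40/√44.10) / (3.40/√44.10 + 0.646/√38.00) = 0.5120/(0.5120 + 0.1048) = 0.830.

0.830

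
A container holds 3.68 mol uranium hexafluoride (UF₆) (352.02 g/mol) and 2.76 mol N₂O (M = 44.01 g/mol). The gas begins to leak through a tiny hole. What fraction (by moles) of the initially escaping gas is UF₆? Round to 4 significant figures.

The effusion rate of species i is ∝ p_i/√M_i ∝ n_i/√M_i.
Mole fraction of UF₆ in the effusate = (n_UF₆/√M_UF₆) / (n_UF₆/√M_UF₆ + n_N₂O/√M_N₂O)
= (3.68/√352.02) / (3.68/√352.02 + 2.76/√44.01) = 0.1961/(0.1961 + 0.4160) = 0.3204.

0.3204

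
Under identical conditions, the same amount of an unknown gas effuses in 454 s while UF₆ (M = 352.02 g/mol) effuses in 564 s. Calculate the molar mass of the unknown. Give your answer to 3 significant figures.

228 g/mol

By Graham's law, t_X/t_UF₆ = √(M_X/M_UF₆).
454/564 = 0.8050 = √(M_X/352.02)
M_X = 352.02 × 0.8050² = 352.02 × 0.6480 = 228 g/mol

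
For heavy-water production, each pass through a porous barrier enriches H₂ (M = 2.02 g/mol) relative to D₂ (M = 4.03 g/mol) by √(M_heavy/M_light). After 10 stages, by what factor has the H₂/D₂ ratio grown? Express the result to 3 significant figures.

31.6

Each stage multiplies the ratio by α = √(4.03/2.02), so after 10 stages the overall factor is α^10 = (4.03/2.02)^(10/2).
= 1.99505^5 = 31.6.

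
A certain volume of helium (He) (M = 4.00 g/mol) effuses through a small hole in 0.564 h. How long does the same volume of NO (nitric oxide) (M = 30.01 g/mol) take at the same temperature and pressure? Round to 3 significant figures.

Graham's law gives t_NO/t_He = √(M_NO/M_He) = √(30.01/4.00) = √7.503 = 2.739.
So the time for NO is 0.564 × 2.739 = 1.54 h.

1.54 h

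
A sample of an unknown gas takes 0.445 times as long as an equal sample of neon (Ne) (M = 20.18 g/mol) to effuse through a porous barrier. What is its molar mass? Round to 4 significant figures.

Since effusion rate ∝ 1/√M, t_X/t_Ne = √(M_X/M_Ne).
0.445 = √(M_X/20.18)
M_X = 20.18 × 0.445² = 20.18 × 0.1980 = 3.996 g/mol

3.996 g/mol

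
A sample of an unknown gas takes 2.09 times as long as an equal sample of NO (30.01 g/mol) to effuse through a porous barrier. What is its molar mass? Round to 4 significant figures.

By Graham's law, t_X/t_NO = √(M_X/M_NO).
2.09 = √(M_X/30.01)
M_X = 30.01 × 2.09² = 30.01 × 4.368 = 131.1 g/mol

131.1 g/mol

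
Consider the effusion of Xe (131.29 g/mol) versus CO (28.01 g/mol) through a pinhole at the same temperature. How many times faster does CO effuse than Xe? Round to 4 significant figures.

2.165

By Graham's law, rate_CO/rate_Xe = √(M_Xe/M_CO) = √(131.29/28.01) = √4.687 = 2.165.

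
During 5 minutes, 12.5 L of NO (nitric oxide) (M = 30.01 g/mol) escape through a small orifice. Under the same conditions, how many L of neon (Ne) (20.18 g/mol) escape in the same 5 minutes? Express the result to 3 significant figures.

From Graham's law, rate_Ne/rate_NO = √(M_NO/M_Ne) = √(30.01/20.18) = √1.487 = 1.219.
So the volume for Ne is 12.5 × 1.219 = 15.2 L.

15.2 L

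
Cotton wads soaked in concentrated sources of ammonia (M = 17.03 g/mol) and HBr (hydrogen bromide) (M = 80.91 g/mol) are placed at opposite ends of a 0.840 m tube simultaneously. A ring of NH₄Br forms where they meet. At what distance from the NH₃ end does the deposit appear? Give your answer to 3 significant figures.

0.576 m

Graham's law gives d_NH₃/d_HBr = rate_NH₃/rate_HBr = √(M_HBr/M_NH₃) = √(80.91/17.03) = 2.180.
With d_NH₃ + d_HBr = 0.840 m, d_HBr = 0.840/(1 + 2.180) = 0.2642 m.
d_NH₃ = 0.840 − 0.2642 = 0.576 m.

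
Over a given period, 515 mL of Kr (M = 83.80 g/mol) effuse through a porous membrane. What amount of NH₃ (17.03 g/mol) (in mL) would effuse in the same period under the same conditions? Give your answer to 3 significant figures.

Since effusion rate ∝ 1/√M, rate_NH₃/rate_Kr = √(M_Kr/M_NH₃) = √(83.80/17.03) = √4.921 = 2.218.
So the volume for NH₃ is 515 × 2.218 = 1140 mL.

1140 mL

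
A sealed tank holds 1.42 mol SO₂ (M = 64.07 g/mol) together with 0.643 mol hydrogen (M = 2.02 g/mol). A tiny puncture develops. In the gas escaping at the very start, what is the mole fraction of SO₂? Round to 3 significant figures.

Rate_i ∝ x_i/√M_i (Graham's law weighted by mole fraction), so the effusate composition follows n_i/√M_i.
Mole fraction of SO₂ in the effusate = (n_SO₂/√M_SO₂) / (n_SO₂/√M_SO₂ + n_H₂/√M_H₂)
= (1.42/√64.07) / (1.42/√64.07 + 0.643/√2.02) = 0.1774/(0.1774 + 0.4524) = 0.282.

0.282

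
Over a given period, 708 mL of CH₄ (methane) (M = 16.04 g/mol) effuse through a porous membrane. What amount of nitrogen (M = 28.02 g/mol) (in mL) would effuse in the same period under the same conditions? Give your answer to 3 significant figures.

536 mL

By Graham's law, rate_N₂/rate_CH₄ = √(M_CH₄/M_N₂) = √(16.04/28.02) = √0.5724 = 0.7566.
So the volume for N₂ is 708 × 0.7566 = 536 mL.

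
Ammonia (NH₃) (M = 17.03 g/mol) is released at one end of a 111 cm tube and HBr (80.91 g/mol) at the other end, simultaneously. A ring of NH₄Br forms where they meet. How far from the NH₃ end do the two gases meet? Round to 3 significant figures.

76.1 cm

Graham's law gives d_NH₃/d_HBr = rate_NH₃/rate_HBr = √(M_HBr/M_NH₃) = √(80.91/17.03) = 2.180.
With d_NH₃ + d_HBr = 111 cm, d_HBr = 111/(1 + 2.180) = 34.91 cm.
d_NH₃ = 111 − 34.91 = 76.1 cm.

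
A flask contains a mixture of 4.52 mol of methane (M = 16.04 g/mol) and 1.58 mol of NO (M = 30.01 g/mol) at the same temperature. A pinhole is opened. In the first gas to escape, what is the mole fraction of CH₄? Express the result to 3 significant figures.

Each component's effusion rate ∝ (its partial pressure)·(1/√M) ∝ n_i/√M_i.
Mole fraction of CH₄ in the effusate = (n_CH₄/√M_CH₄) / (n_CH₄/√M_CH₄ + n_NO/√M_NO)
= (4.52/√16.04) / (4.52/√16.04 + 1.58/√30.01) = 1.129/(1.129 + 0.2884) = 0.796.

0.796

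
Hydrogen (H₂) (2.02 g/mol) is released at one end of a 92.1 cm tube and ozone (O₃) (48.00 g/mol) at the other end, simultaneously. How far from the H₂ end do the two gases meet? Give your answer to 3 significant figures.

The fronts meet when d_H₂ + d_O₃ = L with d_H₂/d_O₃ = √(M_O₃/M_H₂) (Graham's law). Here √(M_O₃/M_H₂) = √(48.00/2.02) = 4.875.
With d_H₂ + d_O₃ = 92.1 cm, d_O₃ = 92.1/(1 + 4.875) = 15.68 cm.
d_H₂ = 92.1 − 15.68 = 76.4 cm.

76.4 cm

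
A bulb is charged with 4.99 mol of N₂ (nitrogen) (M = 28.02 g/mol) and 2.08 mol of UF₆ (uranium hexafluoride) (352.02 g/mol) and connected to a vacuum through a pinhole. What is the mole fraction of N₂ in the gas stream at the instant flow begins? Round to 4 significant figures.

0.8948

The effusion rate of species i is ∝ p_i/√M_i ∝ n_i/√M_i.
Mole fraction of N₂ in the effusate = (n_N₂/√M_N₂) / (n_N₂/√M_N₂ + n_UF₆/√M_UF₆)
= (4.99/√28.02) / (4.99/√28.02 + 2.08/√352.02) = 0.9427/(0.9427 + 0.1109) = 0.8948.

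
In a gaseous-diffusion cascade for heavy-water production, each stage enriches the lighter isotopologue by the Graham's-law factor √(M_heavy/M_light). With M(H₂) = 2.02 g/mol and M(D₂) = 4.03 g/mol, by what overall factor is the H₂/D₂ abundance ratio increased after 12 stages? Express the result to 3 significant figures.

Each stage multiplies the ratio by α = √(4.03/2.02), so after 12 stages the overall factor is α^12 = (4.03/2.02)^(12/2).
= 1.99505^6 = 63.1.

63.1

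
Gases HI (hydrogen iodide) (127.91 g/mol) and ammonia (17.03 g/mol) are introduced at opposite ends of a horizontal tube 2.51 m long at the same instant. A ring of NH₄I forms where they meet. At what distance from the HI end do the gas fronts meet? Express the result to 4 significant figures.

0.6710 m

Graham's law gives d_HI/d_NH₃ = rate_HI/rate_NH₃ = √(M_NH₃/M_HI) = √(17.03/127.91) = 0.3649.
With d_HI + d_NH₃ = 2.51 m, d_NH₃ = 2.51/(1 + 0.3649) = 1.839 m.
d_HI = 2.51 − 1.839 = 0.6710 m.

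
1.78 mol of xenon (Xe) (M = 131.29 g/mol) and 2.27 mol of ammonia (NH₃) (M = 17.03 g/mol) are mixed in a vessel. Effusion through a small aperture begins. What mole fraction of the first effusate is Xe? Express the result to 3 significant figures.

The effusion rate of species i is ∝ p_i/√M_i ∝ n_i/√M_i.
So x_Xe in the escaping gas = (n_Xe/√M_Xe) / Σ(n_i/√M_i)
= (1.78/√131.29) / (1.78/√131.29 + 2.27/√17.03) = 0.1553/(0.1553 + 0.5501) = 0.220.

0.220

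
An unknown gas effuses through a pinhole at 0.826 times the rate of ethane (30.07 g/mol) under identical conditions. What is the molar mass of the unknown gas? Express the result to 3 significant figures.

By Graham's law, rate_X/rate_C₂H₆ = √(M_C₂H₆/M_X).
0.826 = √(30.07/M_X)
M_X = 30.07 / 0.826² = 30.07 / 0.6823 = 44.1 g/mol

44.1 g/mol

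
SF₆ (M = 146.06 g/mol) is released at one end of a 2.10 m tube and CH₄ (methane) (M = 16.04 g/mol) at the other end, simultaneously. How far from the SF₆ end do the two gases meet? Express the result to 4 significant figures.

0.5227 m

In equal time, each gas travels a distance ∝ its rate ∝ 1/√M, so d_SF₆/d_CH₄ = √(M_CH₄/M_SF₆) = √(16.04/146.06) = 0.3314.
With d_SF₆ + d_CH₄ = 2.10 m, d_CH₄ = 2.10/(1 + 0.3314) = 1.577 m.
d_SF₆ = 2.10 − 1.577 = 0.5227 m.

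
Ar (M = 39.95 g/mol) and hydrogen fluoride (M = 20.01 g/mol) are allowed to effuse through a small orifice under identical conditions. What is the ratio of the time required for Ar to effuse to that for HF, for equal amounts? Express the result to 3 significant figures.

1.41

Graham's law gives t_Ar/t_HF = √(M_Ar/M_HF) = √(39.95/20.01) = √1.997 = 1.41.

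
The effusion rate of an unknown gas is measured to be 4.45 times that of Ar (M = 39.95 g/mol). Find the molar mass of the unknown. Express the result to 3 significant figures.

Using Graham's law: rate_X/rate_Ar = √(M_Ar/M_X).
4.45 = √(39.95/M_X)
M_X = 39.95 / 4.45² = 39.95 / 19.80 = 2.02 g/mol

2.02 g/mol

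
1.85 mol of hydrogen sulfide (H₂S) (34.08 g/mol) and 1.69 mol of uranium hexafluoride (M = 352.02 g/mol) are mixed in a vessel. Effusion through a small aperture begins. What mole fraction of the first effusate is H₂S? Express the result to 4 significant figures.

0.7787

Effusion rate of each component ∝ n_i/√M_i (partial pressure × 1/√M).
x_H₂S(eff) = (n_H₂S/√M_H₂S) / (n_H₂S/√M_H₂S + n_UF₆/√M_UF₆)
= (1.85/√34.08) / (1.85/√34.08 + 1.69/√352.02) = 0.3169/(0.3169 + 0.09007) = 0.7787.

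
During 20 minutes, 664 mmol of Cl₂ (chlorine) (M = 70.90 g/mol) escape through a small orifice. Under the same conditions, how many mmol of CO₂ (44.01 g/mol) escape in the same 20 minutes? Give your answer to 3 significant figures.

From Graham's law, rate_CO₂/rate_Cl₂ = √(M_Cl₂/M_CO₂) = √(70.90/44.01) = √1.611 = 1.269.
So the amount for CO₂ is 664 × 1.269 = 843 mmol.

843 mmol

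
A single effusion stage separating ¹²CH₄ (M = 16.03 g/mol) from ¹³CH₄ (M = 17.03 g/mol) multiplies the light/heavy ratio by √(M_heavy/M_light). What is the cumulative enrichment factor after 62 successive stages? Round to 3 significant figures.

The single-stage factor is √(M_heavy/M_light), so 62 stages give [√(17.03/16.03)]^62 = (17.03/16.03)^(62/2).
= 1.06238^31 = 6.53.

6.53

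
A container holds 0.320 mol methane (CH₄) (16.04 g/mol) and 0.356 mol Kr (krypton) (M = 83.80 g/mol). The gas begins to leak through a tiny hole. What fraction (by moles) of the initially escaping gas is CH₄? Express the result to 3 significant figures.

0.673

The effusion rate of species i is ∝ p_i/√M_i ∝ n_i/√M_i.
So x_CH₄ in the escaping gas = (n_CH₄/√M_CH₄) / Σ(n_i/√M_i)
= (0.320/√16.04) / (0.320/√16.04 + 0.356/√83.80) = 0.07990/(0.07990 + 0.03889) = 0.673.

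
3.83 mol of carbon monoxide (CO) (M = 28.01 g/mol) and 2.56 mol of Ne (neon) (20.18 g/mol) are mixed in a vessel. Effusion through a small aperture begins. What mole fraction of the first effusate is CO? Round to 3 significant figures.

The effusion rate of species i is ∝ p_i/√M_i ∝ n_i/√M_i.
Mole fraction of CO in the effusate = (n_CO/√M_CO) / (n_CO/√M_CO + n_Ne/√M_Ne)
= (3.83/√28.01) / (3.83/√28.01 + 2.56/√20.18) = 0.7237/(0.7237 + 0.5699) = 0.559.

0.559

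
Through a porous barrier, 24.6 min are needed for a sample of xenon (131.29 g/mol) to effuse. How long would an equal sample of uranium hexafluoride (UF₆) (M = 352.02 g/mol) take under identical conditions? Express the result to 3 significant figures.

From Graham's law, t_UF₆/t_Xe = √(M_UF₆/M_Xe) = √(352.02/131.29) = √2.681 = 1.637.
So the time for UF₆ is 24.6 × 1.637 = 40.3 min.

40.3 min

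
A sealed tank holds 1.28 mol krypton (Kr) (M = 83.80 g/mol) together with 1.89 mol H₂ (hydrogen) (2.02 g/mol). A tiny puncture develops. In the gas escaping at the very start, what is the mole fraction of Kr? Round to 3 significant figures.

0.0951

Rate_i ∝ x_i/√M_i (Graham's law weighted by mole fraction), so the effusate composition follows n_i/√M_i.
So x_Kr in the escaping gas = (n_Kr/√M_Kr) / Σ(n_i/√M_i)
= (1.28/√83.80) / (1.28/√83.80 + 1.89/√2.02) = 0.1398/(0.1398 + 1.330) = 0.0951.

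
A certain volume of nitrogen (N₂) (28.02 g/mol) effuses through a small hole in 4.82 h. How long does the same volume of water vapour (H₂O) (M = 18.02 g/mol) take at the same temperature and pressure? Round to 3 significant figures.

By Graham's law, t_H₂O/t_N₂ = √(M_H₂O/M_N₂) = √(18.02/28.02) = √0.6431 = 0.8019.
So the time for H₂O is 4.82 × 0.8019 = 3.87 h.

3.87 h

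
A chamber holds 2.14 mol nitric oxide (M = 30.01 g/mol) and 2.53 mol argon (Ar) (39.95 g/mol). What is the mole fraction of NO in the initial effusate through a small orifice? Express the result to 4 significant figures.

Effusion rate of each component ∝ n_i/√M_i (partial pressure × 1/√M).
Mole fraction of NO in the effusate = (n_NO/√M_NO) / (n_NO/√M_NO + n_Ar/√M_Ar)
= (2.14/√30.01) / (2.14/√30.01 + 2.53/√39.95) = 0.3906/(0.3906 + 0.4003) = 0.4939.

0.4939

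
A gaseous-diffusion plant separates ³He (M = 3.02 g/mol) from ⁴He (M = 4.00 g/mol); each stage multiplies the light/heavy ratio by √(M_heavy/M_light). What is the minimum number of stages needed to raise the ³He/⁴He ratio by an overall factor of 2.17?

Per stage α = (4.00/3.02)^(1/2) = 1.32450^0.5, giving ln α = 0.1405.
Need α^N ≥ 2.17 ⇒ N ≥ ln(2.17) / ln α = 0.7747 / 0.1405 = 5.51.
Minimum whole number of stages: N = 6.

6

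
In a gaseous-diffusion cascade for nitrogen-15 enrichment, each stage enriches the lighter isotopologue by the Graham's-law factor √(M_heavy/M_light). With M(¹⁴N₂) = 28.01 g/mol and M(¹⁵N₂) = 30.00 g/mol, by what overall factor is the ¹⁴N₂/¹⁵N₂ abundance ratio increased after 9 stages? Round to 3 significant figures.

1.36

Each stage multiplies the ratio by α = √(30.00/28.01), so after 9 stages the overall factor is α^9 = (30.00/28.01)^(9/2).
= 1.07105^(9/2) = 1.36.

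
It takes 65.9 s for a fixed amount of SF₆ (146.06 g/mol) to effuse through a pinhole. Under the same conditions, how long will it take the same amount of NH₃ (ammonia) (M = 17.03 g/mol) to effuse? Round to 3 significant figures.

22.5 s

Since effusion rate ∝ 1/√M, t_NH₃/t_SF₆ = √(M_NH₃/M_SF₆) = √(17.03/146.06) = √0.1166 = 0.3415.
So the time for NH₃ is 65.9 × 0.3415 = 22.5 s.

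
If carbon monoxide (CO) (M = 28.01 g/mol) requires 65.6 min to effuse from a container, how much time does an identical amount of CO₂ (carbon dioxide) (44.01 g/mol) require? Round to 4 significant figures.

82.23 min

From Graham's law, t_CO₂/t_CO = √(M_CO₂/M_CO) = √(44.01/28.01) = √1.571 = 1.253.
So the time for CO₂ is 65.6 × 1.253 = 82.23 min.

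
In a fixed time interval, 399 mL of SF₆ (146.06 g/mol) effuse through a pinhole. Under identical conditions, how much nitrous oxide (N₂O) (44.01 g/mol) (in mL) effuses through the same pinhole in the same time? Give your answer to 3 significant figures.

Since effusion rate ∝ 1/√M, rate_N₂O/rate_SF₆ = √(M_SF₆/M_N₂O) = √(146.06/44.01) = √3.319 = 1.822.
So the volume for N₂O is 399 × 1.822 = 727 mL.

727 mL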